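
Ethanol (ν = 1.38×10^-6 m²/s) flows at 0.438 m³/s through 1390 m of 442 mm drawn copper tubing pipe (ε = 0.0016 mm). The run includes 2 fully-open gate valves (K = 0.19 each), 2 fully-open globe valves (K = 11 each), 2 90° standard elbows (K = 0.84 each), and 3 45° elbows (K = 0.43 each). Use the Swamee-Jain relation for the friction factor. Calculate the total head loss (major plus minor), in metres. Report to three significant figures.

V = 4Q/(πD²) = 2.855 m/s; V²/2g = 0.4153 m
Re = 9.14×10^5, ε/D = 3.62×10^-6 → f = 0.01187 (Swamee-Jain)
Major: h_f = f(L/D)·V²/2g = 0.01187·3145·0.4153 = 15.50 m
Minor: ΣK = 25.4; h_m = ΣK·V²/2g = 10.53 m
Total H_L = 15.50 + 10.53 = 26.03 m

H_L ≈ 26.0 m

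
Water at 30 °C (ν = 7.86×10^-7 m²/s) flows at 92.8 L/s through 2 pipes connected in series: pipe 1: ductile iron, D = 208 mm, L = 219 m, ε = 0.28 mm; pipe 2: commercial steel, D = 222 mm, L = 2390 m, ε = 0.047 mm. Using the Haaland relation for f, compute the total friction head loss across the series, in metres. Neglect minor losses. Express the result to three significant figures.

Pipe 1: V = 2.731 m/s, Re = 7.23×10^5, ε/D = 0.00135, f = 0.02148, h_1 = f(L/D)V²/2g = 8.596 m
Pipe 2: V = 2.397 m/s, Re = 6.77×10^5, ε/D = 2.12×10^-4, f = 0.01506, h_2 = f(L/D)V²/2g = 47.50 m
Series → Q common, losses add: H = Σh = 56.10 m

H ≈ 56.1 m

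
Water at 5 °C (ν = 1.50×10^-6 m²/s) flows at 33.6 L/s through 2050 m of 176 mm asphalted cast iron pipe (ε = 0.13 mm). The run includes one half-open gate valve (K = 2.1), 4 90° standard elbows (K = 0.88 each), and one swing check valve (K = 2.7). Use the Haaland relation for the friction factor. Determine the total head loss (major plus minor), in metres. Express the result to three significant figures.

H_L ≈ 23.6 m

V = 4Q/(πD²) = 1.381 m/s; V²/2g = 0.09722 m
Re = 1.62×10^5, ε/D = 7.39×10^-4 → f = 0.02011 (Haaland)
Major: h_f = f(L/D)·V²/2g = 0.02011·11648·0.09722 = 22.77 m
Minor: ΣK = 8.32; h_m = ΣK·V²/2g = 0.8089 m
Total H_L = 22.77 + 0.8089 = 23.58 m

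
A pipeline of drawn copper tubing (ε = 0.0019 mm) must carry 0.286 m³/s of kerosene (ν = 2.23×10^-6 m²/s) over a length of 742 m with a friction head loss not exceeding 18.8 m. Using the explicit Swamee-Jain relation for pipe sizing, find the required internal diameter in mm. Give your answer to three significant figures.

D ≈ 327 mm

Swamee-Jain (Type III): D = 0.66·[ε^1.25·(LQ²/(gh_f))^4.75 + ν·Q^9.4·(L/(gh_f))^5.2]^0.04
LQ²/(gh_f) = 0.3291; L/(gh_f) = 4.023
Term 1 = ε^1.25·(…)^4.75 = 3.59×10^-10; Term 2 = ν·Q^9.4·(…)^5.2 = 2.41×10^-8
D = 0.66·(3.59×10^-10 + 2.41×10^-8)^0.04 = 0.3274 m = 327 mm
Check: V = 3.40 m/s, Re = 4.99×10^5, f = 0.01319, h_f = 17.6 m ≈ 18.8 m ✓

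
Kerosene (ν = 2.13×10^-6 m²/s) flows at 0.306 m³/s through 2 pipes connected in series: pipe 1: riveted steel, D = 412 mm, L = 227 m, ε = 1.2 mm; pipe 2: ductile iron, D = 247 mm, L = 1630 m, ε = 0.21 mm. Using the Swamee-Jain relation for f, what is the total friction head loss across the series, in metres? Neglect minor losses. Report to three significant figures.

Pipe 1: V = 2.295 m/s, Re = 4.44×10^5, ε/D = 0.00291, f = 0.02638, h_1 = f(L/D)V²/2g = 3.903 m
Pipe 2: V = 6.386 m/s, Re = 7.41×10^5, ε/D = 8.50×10^-4, f = 0.01945, h_2 = f(L/D)V²/2g = 266.8 m
Series → Q common, losses add: H = Σh = 270.7 m

H ≈ 271 m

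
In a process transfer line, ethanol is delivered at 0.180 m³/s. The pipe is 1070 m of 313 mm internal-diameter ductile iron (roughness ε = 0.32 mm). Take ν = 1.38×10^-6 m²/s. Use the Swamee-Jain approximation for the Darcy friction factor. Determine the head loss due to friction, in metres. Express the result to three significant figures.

h_f ≈ 19.5 m

V = 4Q/(πD²) = 4·0.180/(π·0.313²) = 2.339 m/s
Re = VD/ν = 2.339·0.313/1.38×10^-6 = 5.31×10^5 → turbulent
ε/D = 0.32/313 = 0.00102
Swamee-Jain: f = 0.02042
h_f = f(L/D)V²/(2g) = 0.02042·(1070/0.313)·2.339²/(2·9.81) = 19.47 m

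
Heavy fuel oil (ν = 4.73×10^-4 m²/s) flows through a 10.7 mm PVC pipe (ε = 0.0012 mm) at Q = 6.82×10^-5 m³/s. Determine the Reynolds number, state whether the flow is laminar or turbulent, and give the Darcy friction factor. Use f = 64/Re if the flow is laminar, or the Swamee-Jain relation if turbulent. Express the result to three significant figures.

V = 4Q/(πD²) = 0.7584 m/s
Re = VD/ν = 0.7584·0.0107/4.73×10^-4 = 17.2
Re < 2300 → laminar → f = 64/Re = 3.730

Re ≈ 17.2; laminar; f = 64/Re ≈ 3.73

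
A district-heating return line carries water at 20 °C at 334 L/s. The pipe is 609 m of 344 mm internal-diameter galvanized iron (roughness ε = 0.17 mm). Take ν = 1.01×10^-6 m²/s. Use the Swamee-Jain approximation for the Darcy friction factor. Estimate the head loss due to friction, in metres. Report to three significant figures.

V = 4Q/(πD²) = 4·0.334/(π·0.344²) = 3.594 m/s
Re = VD/ν = 3.594·0.344/1.01×10^-6 = 1.22×10^6 → turbulent
ε/D = 0.17/344 = 4.94×10^-4
Swamee-Jain: f = 0.01716
h_f = f(L/D)V²/(2g) = 0.01716·(609/0.344)·3.594²/(2·9.81) = 20.00 m

h_f ≈ 20.0 m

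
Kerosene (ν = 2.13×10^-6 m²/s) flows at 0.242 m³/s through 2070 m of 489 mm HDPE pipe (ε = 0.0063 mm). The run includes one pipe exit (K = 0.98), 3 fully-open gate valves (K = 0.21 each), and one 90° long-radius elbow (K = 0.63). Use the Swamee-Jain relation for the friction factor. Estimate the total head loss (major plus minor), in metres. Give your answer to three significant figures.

V = 4Q/(πD²) = 1.289 m/s; V²/2g = 0.08463 m
Re = 2.96×10^5, ε/D = 1.29×10^-5 → f = 0.01456 (Swamee-Jain)
Major: h_f = f(L/D)·V²/2g = 0.01456·4233·0.08463 = 5.217 m
Minor: ΣK = 2.24; h_m = ΣK·V²/2g = 0.1896 m
Total H_L = 5.217 + 0.1896 = 5.406 m

H_L ≈ 5.41 m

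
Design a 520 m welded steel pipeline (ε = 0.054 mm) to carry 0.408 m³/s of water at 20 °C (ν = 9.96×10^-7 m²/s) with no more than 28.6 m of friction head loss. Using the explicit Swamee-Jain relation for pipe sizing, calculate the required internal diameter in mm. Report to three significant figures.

Swamee-Jain (Type III): D = 0.66·[ε^1.25·(LQ²/(gh_f))^4.75 + ν·Q^9.4·(L/(gh_f))^5.2]^0.04
LQ²/(gh_f) = 0.3085; L/(gh_f) = 1.853
Term 1 = ε^1.25·(…)^4.75 = 1.74×10^-8; Term 2 = ν·Q^9.4·(…)^5.2 = 5.39×10^-9
D = 0.66·(1.74×10^-8 + 5.39×10^-9)^0.04 = 0.3265 m = 326 mm
Check: V = 4.87 m/s, Re = 1.60×10^6, f = 0.01401, h_f = 27.0 m ≈ 28.6 m ✓

D ≈ 326 mm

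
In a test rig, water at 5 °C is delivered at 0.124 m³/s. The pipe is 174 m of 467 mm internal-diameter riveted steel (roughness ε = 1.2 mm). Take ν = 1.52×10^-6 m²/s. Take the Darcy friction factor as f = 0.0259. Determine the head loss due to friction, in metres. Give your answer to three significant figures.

V = 4Q/(πD²) = 4·0.124/(π·0.467²) = 0.7239 m/s
h_f = f(L/D)V²/(2g) = 0.02590·(174/0.467)·0.7239²/(2·9.81) = 0.2578 m

h_f ≈ 0.258 m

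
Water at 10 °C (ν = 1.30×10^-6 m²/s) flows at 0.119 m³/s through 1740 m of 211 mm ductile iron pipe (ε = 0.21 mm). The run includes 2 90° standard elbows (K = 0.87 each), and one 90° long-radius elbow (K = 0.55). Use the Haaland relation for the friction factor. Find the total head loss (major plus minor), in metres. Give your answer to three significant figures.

V = 4Q/(πD²) = 3.403 m/s; V²/2g = 0.5903 m
Re = 5.52×10^5, ε/D = 9.95×10^-4 → f = 0.02013 (Haaland)
Major: h_f = f(L/D)·V²/2g = 0.02013·8246·0.5903 = 97.98 m
Minor: ΣK = 2.29; h_m = ΣK·V²/2g = 1.352 m
Total H_L = 97.98 + 1.352 = 99.34 m

H_L ≈ 99.3 m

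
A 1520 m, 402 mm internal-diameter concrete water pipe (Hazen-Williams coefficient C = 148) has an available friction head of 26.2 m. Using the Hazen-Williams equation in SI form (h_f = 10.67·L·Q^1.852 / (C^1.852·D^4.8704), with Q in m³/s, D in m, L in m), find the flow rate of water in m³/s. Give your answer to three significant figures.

Q ≈ 0.419 m³/s

Rearranging: Q = [h_f·C^1.852·D^4.8704 / (10.67·L)]^(1/1.852)
Q = [26.2·148^1.852·0.402^4.8704 / (10.67·1520)]^0.540 = 0.4188 m³/s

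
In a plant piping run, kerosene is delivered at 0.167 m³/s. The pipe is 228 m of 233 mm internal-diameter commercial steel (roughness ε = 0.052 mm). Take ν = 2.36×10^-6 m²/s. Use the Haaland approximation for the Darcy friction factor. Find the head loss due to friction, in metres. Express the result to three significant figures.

h_f ≈ 12.1 m

V = 4Q/(πD²) = 4·0.167/(π·0.233²) = 3.917 m/s
Re = VD/ν = 3.917·0.233/2.36×10^-6 = 3.87×10^5 → turbulent
ε/D = 0.052/233 = 2.23×10^-4
Haaland: f = 0.01584
h_f = f(L/D)V²/(2g) = 0.01584·(228/0.233)·3.917²/(2·9.81) = 12.12 m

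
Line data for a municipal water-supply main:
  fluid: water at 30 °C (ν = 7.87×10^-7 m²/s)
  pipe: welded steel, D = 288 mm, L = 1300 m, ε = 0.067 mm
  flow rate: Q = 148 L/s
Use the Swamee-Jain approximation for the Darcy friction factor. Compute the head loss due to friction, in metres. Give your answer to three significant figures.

h_f ≈ 18.1 m

V = 4Q/(πD²) = 4·0.148/(π·0.288²) = 2.272 m/s
Re = VD/ν = 2.272·0.288/7.87×10^-7 = 8.31×10^5 → turbulent
ε/D = 0.067/288 = 2.33×10^-4
Swamee-Jain: f = 0.01527
h_f = f(L/D)V²/(2g) = 0.01527·(1300/0.288)·2.272²/(2·9.81) = 18.13 m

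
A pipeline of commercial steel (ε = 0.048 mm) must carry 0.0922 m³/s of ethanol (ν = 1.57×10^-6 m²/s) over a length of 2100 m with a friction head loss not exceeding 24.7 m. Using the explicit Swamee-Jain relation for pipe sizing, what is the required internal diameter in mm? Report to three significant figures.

D ≈ 253 mm

Swamee-Jain (Type III): D = 0.66·[ε^1.25·(LQ²/(gh_f))^4.75 + ν·Q^9.4·(L/(gh_f))^5.2]^0.04
LQ²/(gh_f) = 0.07367; L/(gh_f) = 8.667
Term 1 = ε^1.25·(…)^4.75 = 1.66×10^-11; Term 2 = ν·Q^9.4·(…)^5.2 = 2.19×10^-11
D = 0.66·(1.66×10^-11 + 2.19×10^-11)^0.04 = 0.2529 m = 253 mm
Check: V = 1.84 m/s, Re = 2.96×10^5, f = 0.01625, h_f = 23.2 m ≈ 24.7 m ✓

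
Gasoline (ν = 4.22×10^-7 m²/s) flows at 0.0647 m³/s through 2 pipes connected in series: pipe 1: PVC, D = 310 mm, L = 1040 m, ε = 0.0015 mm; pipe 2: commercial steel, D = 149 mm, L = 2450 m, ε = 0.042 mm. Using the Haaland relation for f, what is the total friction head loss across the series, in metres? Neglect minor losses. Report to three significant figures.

H ≈ 178 m

Pipe 1: V = 0.8572 m/s, Re = 6.30×10^5, ε/D = 4.84×10^-6, f = 0.01260, h_1 = f(L/D)V²/2g = 1.583 m
Pipe 2: V = 3.711 m/s, Re = 1.31×10^6, ε/D = 2.82×10^-4, f = 0.01529, h_2 = f(L/D)V²/2g = 176.4 m
Series → Q common, losses add: H = Σh = 178.0 m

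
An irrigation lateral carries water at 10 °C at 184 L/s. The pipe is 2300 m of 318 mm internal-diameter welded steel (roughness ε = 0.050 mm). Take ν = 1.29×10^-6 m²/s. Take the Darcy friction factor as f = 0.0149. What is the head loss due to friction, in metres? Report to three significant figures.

V = 4Q/(πD²) = 4·0.184/(π·0.318²) = 2.317 m/s
h_f = f(L/D)V²/(2g) = 0.01490·(2300/0.318)·2.317²/(2·9.81) = 29.48 m

h_f ≈ 29.5 m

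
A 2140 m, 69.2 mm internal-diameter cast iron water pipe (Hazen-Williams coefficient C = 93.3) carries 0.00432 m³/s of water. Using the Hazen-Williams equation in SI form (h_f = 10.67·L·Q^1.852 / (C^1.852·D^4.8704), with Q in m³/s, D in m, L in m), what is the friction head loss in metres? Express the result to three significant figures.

h_f = 10.67·2140·0.00432^1.852 / (93.3^1.852·0.0692^4.8704) = 95.59 m

h_f ≈ 95.6 m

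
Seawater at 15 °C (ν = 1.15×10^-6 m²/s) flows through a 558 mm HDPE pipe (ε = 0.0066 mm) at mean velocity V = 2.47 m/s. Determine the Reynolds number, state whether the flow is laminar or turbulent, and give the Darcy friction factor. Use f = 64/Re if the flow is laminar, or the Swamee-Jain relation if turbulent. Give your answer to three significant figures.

Re ≈ 1.20×10^6; turbulent; f ≈ 0.0116

Re = VD/ν = 2.470·0.558/1.15×10^-6 = 1.20×10^6
Re > 4000 → turbulent; ε/D = 1.18×10^-5
Swamee-Jain: f = 0.01158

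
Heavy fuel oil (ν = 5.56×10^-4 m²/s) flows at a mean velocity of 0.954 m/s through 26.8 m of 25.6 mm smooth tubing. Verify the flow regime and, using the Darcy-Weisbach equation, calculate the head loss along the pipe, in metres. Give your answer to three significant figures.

Re = VD/ν = 0.954·0.02560/5.56×10^-4 = 43.9 → laminar (Re < 2300)
f = 64/Re = 1.457
h_f = f(L/D)V²/(2g) = 1.457·(26.8/0.02560)·0.954²/(2·9.81) = 70.76 m

h_f ≈ 70.8 m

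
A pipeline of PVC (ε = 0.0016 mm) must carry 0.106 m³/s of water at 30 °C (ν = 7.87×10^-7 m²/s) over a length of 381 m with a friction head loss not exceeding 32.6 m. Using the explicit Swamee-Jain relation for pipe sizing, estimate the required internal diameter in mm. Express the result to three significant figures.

Swamee-Jain (Type III): D = 0.66·[ε^1.25·(LQ²/(gh_f))^4.75 + ν·Q^9.4·(L/(gh_f))^5.2]^0.04
LQ²/(gh_f) = 0.01339; L/(gh_f) = 1.191
Term 1 = ε^1.25·(…)^4.75 = 7.19×10^-17; Term 2 = ν·Q^9.4·(…)^5.2 = 1.35×10^-15
D = 0.66·(7.19×10^-17 + 1.35×10^-15)^0.04 = 0.1681 m = 168 mm
Check: V = 4.78 m/s, Re = 1.02×10^6, f = 0.01181, h_f = 31.1 m ≈ 32.6 m ✓

D ≈ 168 mm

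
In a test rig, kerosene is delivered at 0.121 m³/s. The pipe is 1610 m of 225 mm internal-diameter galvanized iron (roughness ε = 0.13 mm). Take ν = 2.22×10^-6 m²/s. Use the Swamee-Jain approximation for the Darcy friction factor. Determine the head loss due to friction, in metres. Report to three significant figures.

h_f ≈ 63.3 m

V = 4Q/(πD²) = 4·0.121/(π·0.225²) = 3.043 m/s
Re = VD/ν = 3.043·0.225/2.22×10^-6 = 3.08×10^5 → turbulent
ε/D = 0.13/225 = 5.78×10^-4
Swamee-Jain: f = 0.01873
h_f = f(L/D)V²/(2g) = 0.01873·(1610/0.225)·3.043²/(2·9.81) = 63.26 m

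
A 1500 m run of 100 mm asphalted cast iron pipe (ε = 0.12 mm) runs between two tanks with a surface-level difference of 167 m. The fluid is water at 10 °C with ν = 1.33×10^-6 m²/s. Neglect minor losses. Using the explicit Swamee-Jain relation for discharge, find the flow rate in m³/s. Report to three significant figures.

Swamee-Jain (Type II): Q = -0.965·√(gD⁵h_f/L)·ln[ε/(3.7D) + √(3.17ν²L/(gD³h_f))]
√(gD⁵h_f/L) = √(9.81·0.100⁵·167/1500) = 0.003305
ε/(3.7D) = 3.24×10^-4; √(3.17ν²L/(gD³h_f)) = 7.17×10^-5
Q = -0.965·0.003305·ln(3.960×10^-4) = 0.02498 m³/s
Check: V = 3.18 m/s, Re = 2.39×10^5, f = 0.02175, h_f = 168 m ≈ 167 m ✓

Q ≈ 0.0250 m³/s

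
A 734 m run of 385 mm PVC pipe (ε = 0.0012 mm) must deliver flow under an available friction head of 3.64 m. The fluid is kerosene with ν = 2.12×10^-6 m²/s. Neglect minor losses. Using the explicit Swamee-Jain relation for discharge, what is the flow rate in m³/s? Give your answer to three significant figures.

Q ≈ 0.187 m³/s

Swamee-Jain (Type II): Q = -0.965·√(gD⁵h_f/L)·ln[ε/(3.7D) + √(3.17ν²L/(gD³h_f))]
√(gD⁵h_f/L) = √(9.81·0.385⁵·3.64/734) = 0.02029
ε/(3.7D) = 8.42×10^-7; √(3.17ν²L/(gD³h_f)) = 7.16×10^-5
Q = -0.965·0.02029·ln(7.248×10^-5) = 0.1866 m³/s
Check: V = 1.60 m/s, Re = 2.91×10^5, f = 0.01449, h_f = 3.62 m ≈ 3.64 m ✓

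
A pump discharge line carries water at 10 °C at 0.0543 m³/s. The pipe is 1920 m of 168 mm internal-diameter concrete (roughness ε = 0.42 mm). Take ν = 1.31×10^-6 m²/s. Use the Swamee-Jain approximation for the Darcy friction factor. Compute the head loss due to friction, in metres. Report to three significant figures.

h_f ≈ 89.2 m

V = 4Q/(πD²) = 4·0.0543/(π·0.168²) = 2.450 m/s
Re = VD/ν = 2.450·0.168/1.31×10^-6 = 3.14×10^5 → turbulent
ε/D = 0.42/168 = 0.00250
Swamee-Jain: f = 0.02551
h_f = f(L/D)V²/(2g) = 0.02551·(1920/0.168)·2.450²/(2·9.81) = 89.16 m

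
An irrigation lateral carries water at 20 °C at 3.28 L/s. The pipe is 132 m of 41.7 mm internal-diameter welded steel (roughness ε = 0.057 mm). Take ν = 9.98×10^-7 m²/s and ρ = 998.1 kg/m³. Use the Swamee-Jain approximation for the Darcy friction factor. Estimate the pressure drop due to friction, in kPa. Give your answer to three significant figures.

V = 4Q/(πD²) = 4·0.00328/(π·0.0417²) = 2.402 m/s
Re = VD/ν = 2.402·0.0417/9.98×10^-7 = 1.00×10^5 → turbulent
ε/D = 0.057/41.7 = 0.00137
Swamee-Jain: f = 0.02353
h_f = f(L/D)V²/(2g) = 0.02353·(132/0.0417)·2.402²/(2·9.81) = 21.90 m
Δp = ρg·h_f = 998.1·9.81·21.90 = 214.4 kPa

Δp ≈ 214 kPa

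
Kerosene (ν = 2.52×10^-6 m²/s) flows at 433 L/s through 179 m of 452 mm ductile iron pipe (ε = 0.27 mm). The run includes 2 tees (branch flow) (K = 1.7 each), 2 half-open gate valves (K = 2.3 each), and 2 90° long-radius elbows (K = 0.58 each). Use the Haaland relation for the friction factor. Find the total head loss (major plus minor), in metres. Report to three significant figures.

H_L ≈ 6.07 m

V = 4Q/(πD²) = 2.698 m/s; V²/2g = 0.3711 m
Re = 4.84×10^5, ε/D = 5.97×10^-4 → f = 0.01819 (Haaland)
Major: h_f = f(L/D)·V²/2g = 0.01819·396.0·0.3711 = 2.674 m
Minor: ΣK = 9.16; h_m = ΣK·V²/2g = 3.400 m
Total H_L = 2.674 + 3.400 = 6.074 m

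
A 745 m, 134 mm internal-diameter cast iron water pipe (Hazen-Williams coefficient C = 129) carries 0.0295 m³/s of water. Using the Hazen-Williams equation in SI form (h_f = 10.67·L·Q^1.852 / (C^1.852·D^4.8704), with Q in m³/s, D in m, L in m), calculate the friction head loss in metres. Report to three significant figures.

h_f = 10.67·745·0.0295^1.852 / (129^1.852·0.134^4.8704) = 25.64 m

h_f ≈ 25.6 m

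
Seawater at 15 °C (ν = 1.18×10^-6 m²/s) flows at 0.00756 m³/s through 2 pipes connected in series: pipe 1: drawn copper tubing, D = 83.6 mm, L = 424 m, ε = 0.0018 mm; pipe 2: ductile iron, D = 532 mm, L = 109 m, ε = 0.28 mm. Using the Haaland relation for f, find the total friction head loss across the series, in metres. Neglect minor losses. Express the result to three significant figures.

Pipe 1: V = 1.377 m/s, Re = 9.76×10^4, ε/D = 2.15×10^-5, f = 0.01800, h_1 = f(L/D)V²/2g = 8.825 m
Pipe 2: V = 0.03401 m/s, Re = 1.53×10^4, ε/D = 5.26×10^-4, f = 0.02838, h_2 = f(L/D)V²/2g = 3.428×10^-4 m
Series → Q common, losses add: H = Σh = 8.825 m

H ≈ 8.83 m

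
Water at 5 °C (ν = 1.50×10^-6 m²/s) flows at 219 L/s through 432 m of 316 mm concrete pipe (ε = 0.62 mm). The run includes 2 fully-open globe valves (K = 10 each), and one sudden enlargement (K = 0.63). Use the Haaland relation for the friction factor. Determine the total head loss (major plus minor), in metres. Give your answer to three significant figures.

H_L ≈ 21.0 m

V = 4Q/(πD²) = 2.792 m/s; V²/2g = 0.3974 m
Re = 5.88×10^5, ε/D = 0.00196 → f = 0.02363 (Haaland)
Major: h_f = f(L/D)·V²/2g = 0.02363·1367·0.3974 = 12.84 m
Minor: ΣK = 20.6; h_m = ΣK·V²/2g = 8.199 m
Total H_L = 12.84 + 8.199 = 21.04 m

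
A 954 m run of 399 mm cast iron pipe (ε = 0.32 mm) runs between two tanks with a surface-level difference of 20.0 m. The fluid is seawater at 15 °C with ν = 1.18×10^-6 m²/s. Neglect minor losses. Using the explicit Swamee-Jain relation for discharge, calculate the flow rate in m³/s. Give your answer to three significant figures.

Swamee-Jain (Type II): Q = -0.965·√(gD⁵h_f/L)·ln[ε/(3.7D) + √(3.17ν²L/(gD³h_f))]
√(gD⁵h_f/L) = √(9.81·0.399⁵·20.0/954) = 0.04560
ε/(3.7D) = 2.17×10^-4; √(3.17ν²L/(gD³h_f)) = 1.84×10^-5
Q = -0.965·0.04560·ln(2.351×10^-4) = 0.3677 m³/s
Check: V = 2.94 m/s, Re = 9.94×10^5, f = 0.01907, h_f = 20.1 m ≈ 20.0 m ✓

Q ≈ 0.368 m³/s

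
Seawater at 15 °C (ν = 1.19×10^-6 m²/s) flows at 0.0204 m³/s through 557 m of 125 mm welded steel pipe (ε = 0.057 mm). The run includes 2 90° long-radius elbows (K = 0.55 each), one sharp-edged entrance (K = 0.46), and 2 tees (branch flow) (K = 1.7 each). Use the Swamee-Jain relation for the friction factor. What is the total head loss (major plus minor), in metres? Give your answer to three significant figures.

H_L ≈ 12.6 m

V = 4Q/(πD²) = 1.662 m/s; V²/2g = 0.1408 m
Re = 1.75×10^5, ε/D = 4.56×10^-4 → f = 0.01895 (Swamee-Jain)
Major: h_f = f(L/D)·V²/2g = 0.01895·4456·0.1408 = 11.89 m
Minor: ΣK = 4.96; h_m = ΣK·V²/2g = 0.6986 m
Total H_L = 11.89 + 0.6986 = 12.59 m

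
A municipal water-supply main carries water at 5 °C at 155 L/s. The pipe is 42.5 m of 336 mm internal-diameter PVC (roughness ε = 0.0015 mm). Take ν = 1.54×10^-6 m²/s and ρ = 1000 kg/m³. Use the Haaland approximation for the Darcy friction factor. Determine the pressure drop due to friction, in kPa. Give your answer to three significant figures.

V = 4Q/(πD²) = 4·0.155/(π·0.336²) = 1.748 m/s
Re = VD/ν = 1.748·0.336/1.54×10^-6 = 3.81×10^5 → turbulent
ε/D = 0.0015/336 = 4.46×10^-6
Haaland: f = 0.01376
h_f = f(L/D)V²/(2g) = 0.01376·(42.5/0.336)·1.748²/(2·9.81) = 0.2711 m
Δp = ρg·h_f = 1000·9.81·0.2711 = 2.659 kPa

Δp ≈ 2.66 kPa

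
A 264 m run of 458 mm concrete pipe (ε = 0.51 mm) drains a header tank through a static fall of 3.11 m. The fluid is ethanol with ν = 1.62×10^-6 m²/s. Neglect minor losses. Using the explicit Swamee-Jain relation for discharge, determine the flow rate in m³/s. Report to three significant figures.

Swamee-Jain (Type II): Q = -0.965·√(gD⁵h_f/L)·ln[ε/(3.7D) + √(3.17ν²L/(gD³h_f))]
√(gD⁵h_f/L) = √(9.81·0.458⁵·3.11/264) = 0.04826
ε/(3.7D) = 3.01×10^-4; √(3.17ν²L/(gD³h_f)) = 2.74×10^-5
Q = -0.965·0.04826·ln(3.283×10^-4) = 0.3736 m³/s
Check: V = 2.27 m/s, Re = 6.41×10^5, f = 0.02070, h_f = 3.13 m ≈ 3.11 m ✓

Q ≈ 0.374 m³/s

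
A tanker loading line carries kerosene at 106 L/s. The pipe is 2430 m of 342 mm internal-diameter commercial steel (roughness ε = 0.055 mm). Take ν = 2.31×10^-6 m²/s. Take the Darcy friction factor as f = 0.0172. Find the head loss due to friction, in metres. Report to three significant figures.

V = 4Q/(πD²) = 4·0.106/(π·0.342²) = 1.154 m/s
h_f = f(L/D)V²/(2g) = 0.01720·(2430/0.342)·1.154²/(2·9.81) = 8.293 m

h_f ≈ 8.29 m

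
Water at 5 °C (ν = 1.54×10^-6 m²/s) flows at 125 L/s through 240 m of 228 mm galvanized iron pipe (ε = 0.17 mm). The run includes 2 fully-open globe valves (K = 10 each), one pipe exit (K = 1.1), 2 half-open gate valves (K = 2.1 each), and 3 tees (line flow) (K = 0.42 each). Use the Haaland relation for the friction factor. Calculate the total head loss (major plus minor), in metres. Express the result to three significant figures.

V = 4Q/(πD²) = 3.062 m/s; V²/2g = 0.4778 m
Re = 4.53×10^5, ε/D = 7.46×10^-4 → f = 0.01904 (Haaland)
Major: h_f = f(L/D)·V²/2g = 0.01904·1053·0.4778 = 9.577 m
Minor: ΣK = 26.6; h_m = ΣK·V²/2g = 12.69 m
Total H_L = 9.577 + 12.69 = 22.27 m

H_L ≈ 22.3 m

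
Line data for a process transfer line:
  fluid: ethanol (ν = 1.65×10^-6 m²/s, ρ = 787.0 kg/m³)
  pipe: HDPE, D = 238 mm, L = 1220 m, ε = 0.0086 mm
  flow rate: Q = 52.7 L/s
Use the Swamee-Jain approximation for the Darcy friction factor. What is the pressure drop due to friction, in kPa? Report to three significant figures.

Δp ≈ 46.2 kPa

V = 4Q/(πD²) = 4·0.0527/(π·0.238²) = 1.185 m/s
Re = VD/ν = 1.185·0.238/1.65×10^-6 = 1.71×10^5 → turbulent
ε/D = 0.0086/238 = 3.61×10^-5
Swamee-Jain: f = 0.01632
h_f = f(L/D)V²/(2g) = 0.01632·(1220/0.238)·1.185²/(2·9.81) = 5.982 m
Δp = ρg·h_f = 787.0·9.81·5.982 = 46.19 kPa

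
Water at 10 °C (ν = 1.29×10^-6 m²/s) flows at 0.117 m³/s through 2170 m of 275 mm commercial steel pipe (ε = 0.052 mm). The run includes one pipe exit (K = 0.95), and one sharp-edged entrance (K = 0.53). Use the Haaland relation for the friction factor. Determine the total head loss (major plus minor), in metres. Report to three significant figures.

H_L ≈ 24.4 m

V = 4Q/(πD²) = 1.970 m/s; V²/2g = 0.1978 m
Re = 4.20×10^5, ε/D = 1.89×10^-4 → f = 0.01543 (Haaland)
Major: h_f = f(L/D)·V²/2g = 0.01543·7891·0.1978 = 24.08 m
Minor: ΣK = 1.48; h_m = ΣK·V²/2g = 0.2927 m
Total H_L = 24.08 + 0.2927 = 24.37 m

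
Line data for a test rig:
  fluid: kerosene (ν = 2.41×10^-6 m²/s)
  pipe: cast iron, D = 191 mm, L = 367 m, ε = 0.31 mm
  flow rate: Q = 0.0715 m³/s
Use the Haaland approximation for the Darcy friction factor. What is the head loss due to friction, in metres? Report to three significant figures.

h_f ≈ 14.1 m

V = 4Q/(πD²) = 4·0.0715/(π·0.191²) = 2.495 m/s
Re = VD/ν = 2.495·0.191/2.41×10^-6 = 1.98×10^5 → turbulent
ε/D = 0.31/191 = 0.00162
Haaland: f = 0.02313
h_f = f(L/D)V²/(2g) = 0.02313·(367/0.191)·2.495²/(2·9.81) = 14.10 m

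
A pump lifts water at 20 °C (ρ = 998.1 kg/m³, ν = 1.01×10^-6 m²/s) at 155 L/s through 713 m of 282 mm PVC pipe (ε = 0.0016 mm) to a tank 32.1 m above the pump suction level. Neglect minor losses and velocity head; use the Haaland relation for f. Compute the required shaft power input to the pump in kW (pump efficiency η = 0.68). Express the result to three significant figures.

P_shaft ≈ 93.6 kW

V = 4Q/(πD²) = 2.482 m/s; Re = 6.93×10^5; ε/D = 5.67×10^-6; f = 0.01241
h_f = f(L/D)V²/2g = 9.850 m
Total head H = z + h_f = 32.1 + 9.850 = 41.95 m
P_hyd = ρgQH = 998.1·9.81·0.155·41.95 = 63.67 kW
P_shaft = P_hyd/η = 63.67/0.68 = 93.63 kW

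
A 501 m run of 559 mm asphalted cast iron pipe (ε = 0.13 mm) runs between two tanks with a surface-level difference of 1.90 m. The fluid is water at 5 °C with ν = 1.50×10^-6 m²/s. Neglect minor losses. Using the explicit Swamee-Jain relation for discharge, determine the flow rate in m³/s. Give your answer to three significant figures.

Swamee-Jain (Type II): Q = -0.965·√(gD⁵h_f/L)·ln[ε/(3.7D) + √(3.17ν²L/(gD³h_f))]
√(gD⁵h_f/L) = √(9.81·0.559⁵·1.90/501) = 0.04506
ε/(3.7D) = 6.29×10^-5; √(3.17ν²L/(gD³h_f)) = 3.31×10^-5
Q = -0.965·0.04506·ln(9.598×10^-5) = 0.4023 m³/s
Check: V = 1.64 m/s, Re = 6.11×10^5, f = 0.01557, h_f = 1.91 m ≈ 1.90 m ✓

Q ≈ 0.402 m³/s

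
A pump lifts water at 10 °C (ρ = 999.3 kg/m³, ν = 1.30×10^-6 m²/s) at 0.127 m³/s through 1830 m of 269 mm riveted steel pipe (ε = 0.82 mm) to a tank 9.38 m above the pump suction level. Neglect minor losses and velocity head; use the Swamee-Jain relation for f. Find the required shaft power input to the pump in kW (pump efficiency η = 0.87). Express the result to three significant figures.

P_shaft ≈ 79.5 kW

V = 4Q/(πD²) = 2.235 m/s; Re = 4.62×10^5; ε/D = 0.00305; f = 0.02669
h_f = f(L/D)V²/2g = 46.21 m
Total head H = z + h_f = 9.38 + 46.21 = 55.59 m
P_hyd = ρgQH = 999.3·9.81·0.127·55.59 = 69.21 kW
P_shaft = P_hyd/η = 69.21/0.87 = 79.55 kW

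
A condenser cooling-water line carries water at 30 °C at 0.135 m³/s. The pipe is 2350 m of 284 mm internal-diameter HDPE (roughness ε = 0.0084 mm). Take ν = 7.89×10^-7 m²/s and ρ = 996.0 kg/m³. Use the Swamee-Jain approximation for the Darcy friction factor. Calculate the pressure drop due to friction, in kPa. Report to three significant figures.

V = 4Q/(πD²) = 4·0.135/(π·0.284²) = 2.131 m/s
Re = VD/ν = 2.131·0.284/7.89×10^-7 = 7.67×10^5 → turbulent
ε/D = 0.0084/284 = 2.96×10^-5
Swamee-Jain: f = 0.01273
h_f = f(L/D)V²/(2g) = 0.01273·(2350/0.284)·2.131²/(2·9.81) = 24.38 m
Δp = ρg·h_f = 996.0·9.81·24.38 = 238.2 kPa

Δp ≈ 238 kPa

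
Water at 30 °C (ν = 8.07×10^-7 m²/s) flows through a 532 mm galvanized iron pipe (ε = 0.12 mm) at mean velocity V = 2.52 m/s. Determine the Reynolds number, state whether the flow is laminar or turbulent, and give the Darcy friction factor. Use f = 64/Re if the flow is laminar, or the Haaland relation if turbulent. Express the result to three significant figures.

Re = VD/ν = 2.520·0.532/8.07×10^-7 = 1.66×10^6
Re > 4000 → turbulent; ε/D = 2.26×10^-4
Haaland: f = 0.01459

Re ≈ 1.66×10^6; turbulent; f ≈ 0.0146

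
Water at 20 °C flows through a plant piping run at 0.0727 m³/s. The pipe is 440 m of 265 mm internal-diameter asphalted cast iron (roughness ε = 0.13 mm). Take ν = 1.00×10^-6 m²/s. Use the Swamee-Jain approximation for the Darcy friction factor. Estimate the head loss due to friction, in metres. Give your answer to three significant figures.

h_f ≈ 2.66 m

V = 4Q/(πD²) = 4·0.0727/(π·0.265²) = 1.318 m/s
Re = VD/ν = 1.318·0.265/1.00×10^-6 = 3.49×10^5 → turbulent
ε/D = 0.13/265 = 4.91×10^-4
Swamee-Jain: f = 0.01809
h_f = f(L/D)V²/(2g) = 0.01809·(440/0.265)·1.318²/(2·9.81) = 2.659 m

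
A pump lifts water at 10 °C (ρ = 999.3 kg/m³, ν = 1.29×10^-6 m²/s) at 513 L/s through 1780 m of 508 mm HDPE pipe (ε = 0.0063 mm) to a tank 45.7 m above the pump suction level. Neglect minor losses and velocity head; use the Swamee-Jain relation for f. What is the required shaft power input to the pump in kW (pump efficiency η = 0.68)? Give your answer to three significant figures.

P_shaft ≈ 439 kW

V = 4Q/(πD²) = 2.531 m/s; Re = 9.97×10^5; ε/D = 1.24×10^-5; f = 0.01192
h_f = f(L/D)V²/2g = 13.63 m
Total head H = z + h_f = 45.7 + 13.63 = 59.33 m
P_hyd = ρgQH = 999.3·9.81·0.513·59.33 = 298.4 kW
P_shaft = P_hyd/η = 298.4/0.68 = 438.8 kW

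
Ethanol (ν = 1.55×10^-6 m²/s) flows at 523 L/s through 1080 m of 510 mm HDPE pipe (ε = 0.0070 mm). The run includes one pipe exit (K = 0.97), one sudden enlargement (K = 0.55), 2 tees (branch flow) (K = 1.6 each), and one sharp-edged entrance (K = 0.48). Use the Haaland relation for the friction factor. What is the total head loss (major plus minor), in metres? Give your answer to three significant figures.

H_L ≈ 10.3 m

V = 4Q/(πD²) = 2.560 m/s; V²/2g = 0.3341 m
Re = 8.42×10^5, ε/D = 1.37×10^-5 → f = 0.01215 (Haaland)
Major: h_f = f(L/D)·V²/2g = 0.01215·2118·0.3341 = 8.597 m
Minor: ΣK = 5.20; h_m = ΣK·V²/2g = 1.737 m
Total H_L = 8.597 + 1.737 = 10.33 m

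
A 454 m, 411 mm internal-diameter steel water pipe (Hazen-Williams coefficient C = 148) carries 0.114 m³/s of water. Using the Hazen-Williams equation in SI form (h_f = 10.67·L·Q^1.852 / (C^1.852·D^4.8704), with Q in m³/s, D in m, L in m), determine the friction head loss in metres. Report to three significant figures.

h_f ≈ 0.631 m

h_f = 10.67·454·0.114^1.852 / (148^1.852·0.411^4.8704) = 0.6310 m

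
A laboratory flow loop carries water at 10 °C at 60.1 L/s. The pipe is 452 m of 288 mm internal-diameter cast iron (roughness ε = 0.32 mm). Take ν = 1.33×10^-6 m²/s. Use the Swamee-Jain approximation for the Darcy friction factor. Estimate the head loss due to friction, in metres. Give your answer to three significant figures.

V = 4Q/(πD²) = 4·0.0601/(π·0.288²) = 0.9226 m/s
Re = VD/ν = 0.9226·0.288/1.33×10^-6 = 2.00×10^5 → turbulent
ε/D = 0.32/288 = 0.00111
Swamee-Jain: f = 0.02162
h_f = f(L/D)V²/(2g) = 0.02162·(452/0.288)·0.9226²/(2·9.81) = 1.472 m

h_f ≈ 1.47 m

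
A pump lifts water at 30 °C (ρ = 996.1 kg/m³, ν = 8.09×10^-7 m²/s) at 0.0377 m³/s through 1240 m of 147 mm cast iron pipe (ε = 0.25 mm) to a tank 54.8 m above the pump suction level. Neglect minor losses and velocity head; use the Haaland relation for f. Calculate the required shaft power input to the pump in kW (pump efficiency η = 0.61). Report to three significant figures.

P_shaft ≈ 62.5 kW

V = 4Q/(πD²) = 2.221 m/s; Re = 4.04×10^5; ε/D = 0.00170; f = 0.02293
h_f = f(L/D)V²/2g = 48.65 m
Total head H = z + h_f = 54.8 + 48.65 = 103.5 m
P_hyd = ρgQH = 996.1·9.81·0.0377·103.5 = 38.11 kW
P_shaft = P_hyd/η = 38.11/0.61 = 62.48 kW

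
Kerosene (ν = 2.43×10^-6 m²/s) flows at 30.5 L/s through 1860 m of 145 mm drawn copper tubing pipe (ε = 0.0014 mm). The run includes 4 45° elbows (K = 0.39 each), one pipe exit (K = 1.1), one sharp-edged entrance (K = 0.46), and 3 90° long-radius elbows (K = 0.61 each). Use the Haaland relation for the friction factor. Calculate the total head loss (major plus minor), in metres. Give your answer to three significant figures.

V = 4Q/(πD²) = 1.847 m/s; V²/2g = 0.1739 m
Re = 1.10×10^5, ε/D = 9.66×10^-6 → f = 0.01750 (Haaland)
Major: h_f = f(L/D)·V²/2g = 0.01750·12828·0.1739 = 39.04 m
Minor: ΣK = 4.95; h_m = ΣK·V²/2g = 0.8607 m
Total H_L = 39.04 + 0.8607 = 39.90 m

H_L ≈ 39.9 m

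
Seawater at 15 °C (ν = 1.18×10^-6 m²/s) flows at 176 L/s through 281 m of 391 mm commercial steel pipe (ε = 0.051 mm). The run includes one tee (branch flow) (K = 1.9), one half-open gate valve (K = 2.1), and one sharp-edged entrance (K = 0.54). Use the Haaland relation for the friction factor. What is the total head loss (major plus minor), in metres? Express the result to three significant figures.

H_L ≈ 1.65 m

V = 4Q/(πD²) = 1.466 m/s; V²/2g = 0.1095 m
Re = 4.86×10^5, ε/D = 1.30×10^-4 → f = 0.01464 (Haaland)
Major: h_f = f(L/D)·V²/2g = 0.01464·718.7·0.1095 = 1.152 m
Minor: ΣK = 4.54; h_m = ΣK·V²/2g = 0.4972 m
Total H_L = 1.152 + 0.4972 = 1.649 m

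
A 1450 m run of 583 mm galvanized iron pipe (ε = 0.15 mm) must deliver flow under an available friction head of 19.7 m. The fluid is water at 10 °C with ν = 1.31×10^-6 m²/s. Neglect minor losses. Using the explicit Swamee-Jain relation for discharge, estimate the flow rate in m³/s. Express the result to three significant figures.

Q ≈ 0.858 m³/s

Swamee-Jain (Type II): Q = -0.965·√(gD⁵h_f/L)·ln[ε/(3.7D) + √(3.17ν²L/(gD³h_f))]
√(gD⁵h_f/L) = √(9.81·0.583⁵·19.7/1450) = 0.09474
ε/(3.7D) = 6.95×10^-5; √(3.17ν²L/(gD³h_f)) = 1.44×10^-5
Q = -0.965·0.09474·ln(8.389×10^-5) = 0.8581 m³/s
Check: V = 3.21 m/s, Re = 1.43×10^6, f = 0.01513, h_f = 19.8 m ≈ 19.7 m ✓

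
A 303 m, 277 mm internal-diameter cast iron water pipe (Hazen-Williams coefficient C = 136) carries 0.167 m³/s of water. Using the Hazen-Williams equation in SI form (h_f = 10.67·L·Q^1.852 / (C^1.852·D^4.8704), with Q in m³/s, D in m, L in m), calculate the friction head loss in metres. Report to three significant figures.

h_f ≈ 6.83 m

h_f = 10.67·303·0.167^1.852 / (136^1.852·0.277^4.8704) = 6.825 m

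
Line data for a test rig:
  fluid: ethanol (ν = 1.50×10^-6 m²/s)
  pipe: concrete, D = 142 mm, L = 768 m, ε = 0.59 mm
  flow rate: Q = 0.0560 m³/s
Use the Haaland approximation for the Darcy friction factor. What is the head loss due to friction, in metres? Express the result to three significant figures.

V = 4Q/(πD²) = 4·0.0560/(π·0.142²) = 3.536 m/s
Re = VD/ν = 3.536·0.142/1.50×10^-6 = 3.35×10^5 → turbulent
ε/D = 0.59/142 = 0.00415
Haaland: f = 0.02908
h_f = f(L/D)V²/(2g) = 0.02908·(768/0.142)·3.536²/(2·9.81) = 100.2 m

h_f ≈ 100 m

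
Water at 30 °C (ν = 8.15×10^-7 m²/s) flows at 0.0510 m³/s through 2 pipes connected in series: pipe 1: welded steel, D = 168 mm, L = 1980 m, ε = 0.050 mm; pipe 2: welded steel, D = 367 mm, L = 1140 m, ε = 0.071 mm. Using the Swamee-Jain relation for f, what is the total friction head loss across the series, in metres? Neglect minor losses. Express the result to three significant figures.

Pipe 1: V = 2.301 m/s, Re = 4.74×10^5, ε/D = 2.98×10^-4, f = 0.01642, h_1 = f(L/D)V²/2g = 52.19 m
Pipe 2: V = 0.4821 m/s, Re = 2.17×10^5, ε/D = 1.93×10^-4, f = 0.01690, h_2 = f(L/D)V²/2g = 0.6220 m
Series → Q common, losses add: H = Σh = 52.82 m

H ≈ 52.8 m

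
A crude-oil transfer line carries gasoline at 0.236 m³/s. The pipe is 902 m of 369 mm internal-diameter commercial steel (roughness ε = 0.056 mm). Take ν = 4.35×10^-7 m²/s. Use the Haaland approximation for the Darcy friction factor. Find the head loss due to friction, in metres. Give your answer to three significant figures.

V = 4Q/(πD²) = 4·0.236/(π·0.369²) = 2.207 m/s
Re = VD/ν = 2.207·0.369/4.35×10^-7 = 1.87×10^6 → turbulent
ε/D = 0.056/369 = 1.52×10^-4
Haaland: f = 0.01359
h_f = f(L/D)V²/(2g) = 0.01359·(902/0.369)·2.207²/(2·9.81) = 8.249 m

h_f ≈ 8.25 m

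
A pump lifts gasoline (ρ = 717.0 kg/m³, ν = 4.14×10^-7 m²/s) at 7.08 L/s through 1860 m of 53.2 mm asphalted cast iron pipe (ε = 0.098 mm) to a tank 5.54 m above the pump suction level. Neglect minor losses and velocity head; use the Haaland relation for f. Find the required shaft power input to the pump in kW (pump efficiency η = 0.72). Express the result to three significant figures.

V = 4Q/(πD²) = 3.185 m/s; Re = 4.09×10^5; ε/D = 0.00184; f = 0.02338
h_f = f(L/D)V²/2g = 422.6 m
Total head H = z + h_f = 5.54 + 422.6 = 428.2 m
P_hyd = ρgQH = 717.0·9.81·0.00708·428.2 = 21.32 kW
P_shaft = P_hyd/η = 21.32/0.72 = 29.61 kW

P_shaft ≈ 29.6 kW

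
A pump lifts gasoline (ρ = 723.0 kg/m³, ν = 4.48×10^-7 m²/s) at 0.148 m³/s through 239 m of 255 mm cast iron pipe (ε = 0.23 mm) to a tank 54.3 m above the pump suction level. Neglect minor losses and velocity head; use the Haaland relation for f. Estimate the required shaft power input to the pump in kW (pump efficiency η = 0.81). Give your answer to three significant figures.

P_shaft ≈ 80.4 kW

V = 4Q/(πD²) = 2.898 m/s; Re = 1.65×10^6; ε/D = 9.02×10^-4; f = 0.01937
h_f = f(L/D)V²/2g = 7.769 m
Total head H = z + h_f = 54.3 + 7.769 = 62.07 m
P_hyd = ρgQH = 723.0·9.81·0.148·62.07 = 65.15 kW
P_shaft = P_hyd/η = 65.15/0.81 = 80.44 kW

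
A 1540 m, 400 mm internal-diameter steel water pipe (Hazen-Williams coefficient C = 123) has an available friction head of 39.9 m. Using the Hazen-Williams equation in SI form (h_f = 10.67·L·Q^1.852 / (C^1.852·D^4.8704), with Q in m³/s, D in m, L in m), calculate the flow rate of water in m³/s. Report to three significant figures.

Rearranging: Q = [h_f·C^1.852·D^4.8704 / (10.67·L)]^(1/1.852)
Q = [39.9·123^1.852·0.400^4.8704 / (10.67·1540)]^0.540 = 0.4281 m³/s

Q ≈ 0.428 m³/s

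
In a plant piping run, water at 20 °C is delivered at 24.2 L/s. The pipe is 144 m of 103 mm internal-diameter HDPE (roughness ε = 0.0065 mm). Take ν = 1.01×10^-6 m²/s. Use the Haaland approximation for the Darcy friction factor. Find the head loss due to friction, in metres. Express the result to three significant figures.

V = 4Q/(πD²) = 4·0.0242/(π·0.103²) = 2.904 m/s
Re = VD/ν = 2.904·0.103/1.01×10^-6 = 2.96×10^5 → turbulent
ε/D = 0.0065/103 = 6.31×10^-5
Haaland: f = 0.01493
h_f = f(L/D)V²/(2g) = 0.01493·(144/0.103)·2.904²/(2·9.81) = 8.974 m

h_f ≈ 8.97 m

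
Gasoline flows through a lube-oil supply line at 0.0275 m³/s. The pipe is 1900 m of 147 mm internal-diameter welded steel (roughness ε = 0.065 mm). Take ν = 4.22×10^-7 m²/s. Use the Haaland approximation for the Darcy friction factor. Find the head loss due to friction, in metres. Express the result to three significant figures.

h_f ≈ 29.6 m

V = 4Q/(πD²) = 4·0.0275/(π·0.147²) = 1.620 m/s
Re = VD/ν = 1.620·0.147/4.22×10^-7 = 5.64×10^5 → turbulent
ε/D = 0.065/147 = 4.42×10^-4
Haaland: f = 0.01710
h_f = f(L/D)V²/(2g) = 0.01710·(1900/0.147)·1.620²/(2·9.81) = 29.58 m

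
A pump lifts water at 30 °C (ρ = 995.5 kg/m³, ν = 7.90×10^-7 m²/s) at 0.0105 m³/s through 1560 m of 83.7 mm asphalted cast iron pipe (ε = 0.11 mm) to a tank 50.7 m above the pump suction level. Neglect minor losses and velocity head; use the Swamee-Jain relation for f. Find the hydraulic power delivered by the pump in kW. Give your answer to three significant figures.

P_hyd ≈ 13.1 kW

V = 4Q/(πD²) = 1.908 m/s; Re = 2.02×10^5; ε/D = 0.00131; f = 0.02234
h_f = f(L/D)V²/2g = 77.28 m
Total head H = z + h_f = 50.7 + 77.28 = 128.0 m
P_hyd = ρgQH = 995.5·9.81·0.0105·128.0 = 13.12 kW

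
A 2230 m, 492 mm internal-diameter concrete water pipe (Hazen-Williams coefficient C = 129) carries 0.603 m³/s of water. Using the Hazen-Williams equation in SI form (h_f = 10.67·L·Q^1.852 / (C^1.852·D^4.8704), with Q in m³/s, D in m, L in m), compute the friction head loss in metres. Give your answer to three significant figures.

h_f = 10.67·2230·0.603^1.852 / (129^1.852·0.492^4.8704) = 36.40 m

h_f ≈ 36.4 m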